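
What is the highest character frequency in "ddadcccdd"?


Input: ddadcccdd
Character counts:
  'a': 1
  'c': 3
  'd': 5
Maximum frequency: 5

5


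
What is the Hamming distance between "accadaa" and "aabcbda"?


Comparing "accadaa" and "aabcbda" position by position:
  Position 0: 'a' vs 'a' => same
  Position 1: 'c' vs 'a' => differ
  Position 2: 'c' vs 'b' => differ
  Position 3: 'a' vs 'c' => differ
  Position 4: 'd' vs 'b' => differ
  Position 5: 'a' vs 'd' => differ
  Position 6: 'a' vs 'a' => same
Total differences (Hamming distance): 5

5


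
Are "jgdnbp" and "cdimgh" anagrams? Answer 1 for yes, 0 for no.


Strings: "jgdnbp", "cdimgh"
Sorted first:  bdgjnp
Sorted second: cdghim
Differ at position 0: 'b' vs 'c' => not anagrams

0


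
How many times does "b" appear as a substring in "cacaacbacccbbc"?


Searching for "b" in "cacaacbacccbbc"
Scanning each position:
  Position 0: "c" => no
  Position 1: "a" => no
  Position 2: "c" => no
  Position 3: "a" => no
  Position 4: "a" => no
  Position 5: "c" => no
  Position 6: "b" => MATCH
  Position 7: "a" => no
  Position 8: "c" => no
  Position 9: "c" => no
  Position 10: "c" => no
  Position 11: "b" => MATCH
  Position 12: "b" => MATCH
  Position 13: "c" => no
Total occurrences: 3

3


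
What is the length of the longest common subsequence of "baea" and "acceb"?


LCS of "baea" and "acceb"
DP table:
           a    c    c    e    b
      0    0    0    0    0    0
  b   0    0    0    0    0    1
  a   0    1    1    1    1    1
  e   0    1    1    1    2    2
  a   0    1    1    1    2    2
LCS length = dp[4][5] = 2

2


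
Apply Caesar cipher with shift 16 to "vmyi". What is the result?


Caesar cipher: shift "vmyi" by 16
  'v' (pos 21) + 16 = pos 11 = 'l'
  'm' (pos 12) + 16 = pos 2 = 'c'
  'y' (pos 24) + 16 = pos 14 = 'o'
  'i' (pos 8) + 16 = pos 24 = 'y'
Result: lcoy

lcoy


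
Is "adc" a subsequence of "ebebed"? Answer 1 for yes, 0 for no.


Check if "adc" is a subsequence of "ebebed"
Greedy scan:
  Position 0 ('e'): no match needed
  Position 1 ('b'): no match needed
  Position 2 ('e'): no match needed
  Position 3 ('b'): no match needed
  Position 4 ('e'): no match needed
  Position 5 ('d'): no match needed
Only matched 0/3 characters => not a subsequence

0


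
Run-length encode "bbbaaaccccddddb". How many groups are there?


Input: bbbaaaccccddddb
Scanning for consecutive runs:
  Group 1: 'b' x 3 (positions 0-2)
  Group 2: 'a' x 3 (positions 3-5)
  Group 3: 'c' x 4 (positions 6-9)
  Group 4: 'd' x 4 (positions 10-13)
  Group 5: 'b' x 1 (positions 14-14)
Total groups: 5

5


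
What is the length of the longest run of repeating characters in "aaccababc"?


Input: "aaccababc"
Scanning for longest run:
  Position 1 ('a'): continues run of 'a', length=2
  Position 2 ('c'): new char, reset run to 1
  Position 3 ('c'): continues run of 'c', length=2
  Position 4 ('a'): new char, reset run to 1
  Position 5 ('b'): new char, reset run to 1
  Position 6 ('a'): new char, reset run to 1
  Position 7 ('b'): new char, reset run to 1
  Position 8 ('c'): new char, reset run to 1
Longest run: 'a' with length 2

2


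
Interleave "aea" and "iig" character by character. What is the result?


Interleaving "aea" and "iig":
  Position 0: 'a' from first, 'i' from second => "ai"
  Position 1: 'e' from first, 'i' from second => "ei"
  Position 2: 'a' from first, 'g' from second => "ag"
Result: aieiag

aieiag


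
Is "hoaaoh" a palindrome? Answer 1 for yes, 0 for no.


Input: hoaaoh
Reversed: hoaaoh
  Compare pos 0 ('h') with pos 5 ('h'): match
  Compare pos 1 ('o') with pos 4 ('o'): match
  Compare pos 2 ('a') with pos 3 ('a'): match
Result: palindrome

1


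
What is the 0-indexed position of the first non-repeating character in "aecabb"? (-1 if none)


Input: aecabb
Character frequencies:
  'a': 2
  'b': 2
  'c': 1
  'e': 1
Scanning left to right for freq == 1:
  Position 0 ('a'): freq=2, skip
  Position 1 ('e'): unique! => answer = 1

1


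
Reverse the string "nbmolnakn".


Input: nbmolnakn
Reading characters right to left:
  Position 8: 'n'
  Position 7: 'k'
  Position 6: 'a'
  Position 5: 'n'
  Position 4: 'l'
  Position 3: 'o'
  Position 2: 'm'
  Position 1: 'b'
  Position 0: 'n'
Reversed: nkanlombn

nkanlombn


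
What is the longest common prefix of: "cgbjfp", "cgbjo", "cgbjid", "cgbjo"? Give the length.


Words: cgbjfp, cgbjo, cgbjid, cgbjo
  Position 0: all 'c' => match
  Position 1: all 'g' => match
  Position 2: all 'b' => match
  Position 3: all 'j' => match
  Position 4: ('f', 'o', 'i', 'o') => mismatch, stop
LCP = "cgbj" (length 4)

4


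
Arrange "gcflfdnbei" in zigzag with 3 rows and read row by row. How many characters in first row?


Zigzag "gcflfdnbei" into 3 rows:
Placing characters:
  'g' => row 0
  'c' => row 1
  'f' => row 2
  'l' => row 1
  'f' => row 0
  'd' => row 1
  'n' => row 2
  'b' => row 1
  'e' => row 0
  'i' => row 1
Rows:
  Row 0: "gfe"
  Row 1: "cldbi"
  Row 2: "fn"
First row length: 3

3


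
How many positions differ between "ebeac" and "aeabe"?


Comparing "ebeac" and "aeabe" position by position:
  Position 0: 'e' vs 'a' => DIFFER
  Position 1: 'b' vs 'e' => DIFFER
  Position 2: 'e' vs 'a' => DIFFER
  Position 3: 'a' vs 'b' => DIFFER
  Position 4: 'c' vs 'e' => DIFFER
Positions that differ: 5

5


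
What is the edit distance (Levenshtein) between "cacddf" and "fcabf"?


Computing edit distance: "cacddf" -> "fcabf"
DP table:
           f    c    a    b    f
      0    1    2    3    4    5
  c   1    1    1    2    3    4
  a   2    2    2    1    2    3
  c   3    3    2    2    2    3
  d   4    4    3    3    3    3
  d   5    5    4    4    4    4
  f   6    5    5    5    5    4
Edit distance = dp[6][5] = 4

4


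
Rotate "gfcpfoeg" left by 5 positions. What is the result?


Input: "gfcpfoeg", rotate left by 5
First 5 characters: "gfcpf"
Remaining characters: "oeg"
Concatenate remaining + first: "oeg" + "gfcpf" = "oeggfcpf"

oeggfcpf


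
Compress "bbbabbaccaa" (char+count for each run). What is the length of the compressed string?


Input: bbbabbaccaa
Runs:
  'b' x 3 => "b3"
  'a' x 1 => "a1"
  'b' x 2 => "b2"
  'a' x 1 => "a1"
  'c' x 2 => "c2"
  'a' x 2 => "a2"
Compressed: "b3a1b2a1c2a2"
Compressed length: 12

12


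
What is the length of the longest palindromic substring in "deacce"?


Input: "deacce"
Checking substrings for palindromes:
  [3:5] "cc" (len 2) => palindrome
Longest palindromic substring: "cc" with length 2

2


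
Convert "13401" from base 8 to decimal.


Input: "13401" in base 8
Positional expansion:
  Digit '1' (value 1) x 8^4 = 4096
  Digit '3' (value 3) x 8^3 = 1536
  Digit '4' (value 4) x 8^2 = 256
  Digit '0' (value 0) x 8^1 = 0
  Digit '1' (value 1) x 8^0 = 1
Sum = 5889

5889


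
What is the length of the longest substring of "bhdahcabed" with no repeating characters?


Input: "bhdahcabed"
Sliding window (track last position of each char):
  Position 0 ('b'): window [0,0] length 1 -- new best
  Position 1 ('h'): window [0,1] length 2 -- new best
  Position 2 ('d'): window [0,2] length 3 -- new best
  Position 3 ('a'): window [0,3] length 4 -- new best
  Position 4 ('h'): repeat (last at 1), move window start to 2
  Position 4 ('h'): window [2,4] length 3
  Position 5 ('c'): window [2,5] length 4
  Position 6 ('a'): repeat (last at 3), move window start to 4
  Position 6 ('a'): window [4,6] length 3
  Position 7 ('b'): window [4,7] length 4
  Position 8 ('e'): window [4,8] length 5 -- new best
  Position 9 ('d'): window [4,9] length 6 -- new best
Longest substring with no repeats: "hcabed" with length 6

6


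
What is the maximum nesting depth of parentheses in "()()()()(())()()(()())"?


Input: "()()()()(())()()(()())"
Tracking depth:
  Position 0 '(': depth becomes 1
  Position 1 ')': depth becomes 0
  Position 2 '(': depth becomes 1
  Position 3 ')': depth becomes 0
  Position 4 '(': depth becomes 1
  Position 5 ')': depth becomes 0
  Position 6 '(': depth becomes 1
  Position 7 ')': depth becomes 0
  Position 8 '(': depth becomes 1
  Position 9 '(': depth becomes 2
  Position 10 ')': depth becomes 1
  Position 11 ')': depth becomes 0
  Position 12 '(': depth becomes 1
  Position 13 ')': depth becomes 0
  Position 14 '(': depth becomes 1
  Position 15 ')': depth becomes 0
  Position 16 '(': depth becomes 1
  Position 17 '(': depth becomes 2
  Position 18 ')': depth becomes 1
  Position 19 '(': depth becomes 2
  Position 20 ')': depth becomes 1
  Position 21 ')': depth becomes 0
Maximum depth reached: 2

2


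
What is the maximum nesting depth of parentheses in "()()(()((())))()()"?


Input: "()()(()((())))()()"
Tracking depth:
  Position 0 '(': depth becomes 1
  Position 1 ')': depth becomes 0
  Position 2 '(': depth becomes 1
  Position 3 ')': depth becomes 0
  Position 4 '(': depth becomes 1
  Position 5 '(': depth becomes 2
  Position 6 ')': depth becomes 1
  Position 7 '(': depth becomes 2
  Position 8 '(': depth becomes 3
  Position 9 '(': depth becomes 4
  Position 10 ')': depth becomes 3
  Position 11 ')': depth becomes 2
  Position 12 ')': depth becomes 1
  Position 13 ')': depth becomes 0
  Position 14 '(': depth becomes 1
  Position 15 ')': depth becomes 0
  Position 16 '(': depth becomes 1
  Position 17 ')': depth becomes 0
Maximum depth reached: 4

4


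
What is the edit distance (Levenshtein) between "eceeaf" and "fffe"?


Computing edit distance: "eceeaf" -> "fffe"
DP table:
           f    f    f    e
      0    1    2    3    4
  e   1    1    2    3    3
  c   2    2    2    3    4
  e   3    3    3    3    3
  e   4    4    4    4    3
  a   5    5    5    5    4
  f   6    5    5    5    5
Edit distance = dp[6][4] = 5

5


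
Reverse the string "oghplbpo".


Input: oghplbpo
Reading characters right to left:
  Position 7: 'o'
  Position 6: 'p'
  Position 5: 'b'
  Position 4: 'l'
  Position 3: 'p'
  Position 2: 'h'
  Position 1: 'g'
  Position 0: 'o'
Reversed: opblphgo

opblphgo


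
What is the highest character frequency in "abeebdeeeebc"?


Input: abeebdeeeebc
Character counts:
  'a': 1
  'b': 3
  'c': 1
  'd': 1
  'e': 6
Maximum frequency: 6

6


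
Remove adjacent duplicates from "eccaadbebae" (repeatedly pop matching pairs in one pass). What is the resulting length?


Input: eccaadbebae
Stack-based adjacent duplicate removal:
  Read 'e': push. Stack: e
  Read 'c': push. Stack: ec
  Read 'c': matches stack top 'c' => pop. Stack: e
  Read 'a': push. Stack: ea
  Read 'a': matches stack top 'a' => pop. Stack: e
  Read 'd': push. Stack: ed
  Read 'b': push. Stack: edb
  Read 'e': push. Stack: edbe
  Read 'b': push. Stack: edbeb
  Read 'a': push. Stack: edbeba
  Read 'e': push. Stack: edbebae
Final stack: "edbebae" (length 7)

7


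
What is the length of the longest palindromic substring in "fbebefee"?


Input: "fbebefee"
Checking substrings for palindromes:
  [1:4] "beb" (len 3) => palindrome
  [2:5] "ebe" (len 3) => palindrome
  [4:7] "efe" (len 3) => palindrome
  [6:8] "ee" (len 2) => palindrome
Longest palindromic substring: "beb" with length 3

3


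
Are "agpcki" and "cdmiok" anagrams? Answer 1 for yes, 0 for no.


Strings: "agpcki", "cdmiok"
Sorted first:  acgikp
Sorted second: cdikmo
Differ at position 0: 'a' vs 'c' => not anagrams

0


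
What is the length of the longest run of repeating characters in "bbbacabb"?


Input: "bbbacabb"
Scanning for longest run:
  Position 1 ('b'): continues run of 'b', length=2
  Position 2 ('b'): continues run of 'b', length=3
  Position 3 ('a'): new char, reset run to 1
  Position 4 ('c'): new char, reset run to 1
  Position 5 ('a'): new char, reset run to 1
  Position 6 ('b'): new char, reset run to 1
  Position 7 ('b'): continues run of 'b', length=2
Longest run: 'b' with length 3

3


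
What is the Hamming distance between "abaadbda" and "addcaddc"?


Comparing "abaadbda" and "addcaddc" position by position:
  Position 0: 'a' vs 'a' => same
  Position 1: 'b' vs 'd' => differ
  Position 2: 'a' vs 'd' => differ
  Position 3: 'a' vs 'c' => differ
  Position 4: 'd' vs 'a' => differ
  Position 5: 'b' vs 'd' => differ
  Position 6: 'd' vs 'd' => same
  Position 7: 'a' vs 'c' => differ
Total differences (Hamming distance): 6

6


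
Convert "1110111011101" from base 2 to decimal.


Input: "1110111011101" in base 2
Positional expansion:
  Digit '1' (value 1) x 2^12 = 4096
  Digit '1' (value 1) x 2^11 = 2048
  Digit '1' (value 1) x 2^10 = 1024
  Digit '0' (value 0) x 2^9 = 0
  Digit '1' (value 1) x 2^8 = 256
  Digit '1' (value 1) x 2^7 = 128
  Digit '1' (value 1) x 2^6 = 64
  Digit '0' (value 0) x 2^5 = 0
  Digit '1' (value 1) x 2^4 = 16
  Digit '1' (value 1) x 2^3 = 8
  Digit '1' (value 1) x 2^2 = 4
  Digit '0' (value 0) x 2^1 = 0
  Digit '1' (value 1) x 2^0 = 1
Sum = 7645

7645


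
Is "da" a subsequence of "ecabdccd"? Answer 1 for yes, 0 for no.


Check if "da" is a subsequence of "ecabdccd"
Greedy scan:
  Position 0 ('e'): no match needed
  Position 1 ('c'): no match needed
  Position 2 ('a'): no match needed
  Position 3 ('b'): no match needed
  Position 4 ('d'): matches sub[0] = 'd'
  Position 5 ('c'): no match needed
  Position 6 ('c'): no match needed
  Position 7 ('d'): no match needed
Only matched 1/2 characters => not a subsequence

0


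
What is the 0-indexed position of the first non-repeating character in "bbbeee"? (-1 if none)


Input: bbbeee
Character frequencies:
  'b': 3
  'e': 3
Scanning left to right for freq == 1:
  Position 0 ('b'): freq=3, skip
  Position 1 ('b'): freq=3, skip
  Position 2 ('b'): freq=3, skip
  Position 3 ('e'): freq=3, skip
  Position 4 ('e'): freq=3, skip
  Position 5 ('e'): freq=3, skip
  No unique character found => answer = -1

-1


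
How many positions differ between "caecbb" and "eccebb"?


Comparing "caecbb" and "eccebb" position by position:
  Position 0: 'c' vs 'e' => DIFFER
  Position 1: 'a' vs 'c' => DIFFER
  Position 2: 'e' vs 'c' => DIFFER
  Position 3: 'c' vs 'e' => DIFFER
  Position 4: 'b' vs 'b' => same
  Position 5: 'b' vs 'b' => same
Positions that differ: 4

4


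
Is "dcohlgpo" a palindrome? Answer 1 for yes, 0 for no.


Input: dcohlgpo
Reversed: opglhocd
  Compare pos 0 ('d') with pos 7 ('o'): MISMATCH
  Compare pos 1 ('c') with pos 6 ('p'): MISMATCH
  Compare pos 2 ('o') with pos 5 ('g'): MISMATCH
  Compare pos 3 ('h') with pos 4 ('l'): MISMATCH
Result: not a palindrome

0


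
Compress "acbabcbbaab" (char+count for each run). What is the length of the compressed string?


Input: acbabcbbaab
Runs:
  'a' x 1 => "a1"
  'c' x 1 => "c1"
  'b' x 1 => "b1"
  'a' x 1 => "a1"
  'b' x 1 => "b1"
  'c' x 1 => "c1"
  'b' x 2 => "b2"
  'a' x 2 => "a2"
  'b' x 1 => "b1"
Compressed: "a1c1b1a1b1c1b2a2b1"
Compressed length: 18

18


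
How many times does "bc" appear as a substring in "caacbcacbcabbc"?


Searching for "bc" in "caacbcacbcabbc"
Scanning each position:
  Position 0: "ca" => no
  Position 1: "aa" => no
  Position 2: "ac" => no
  Position 3: "cb" => no
  Position 4: "bc" => MATCH
  Position 5: "ca" => no
  Position 6: "ac" => no
  Position 7: "cb" => no
  Position 8: "bc" => MATCH
  Position 9: "ca" => no
  Position 10: "ab" => no
  Position 11: "bb" => no
  Position 12: "bc" => MATCH
Total occurrences: 3

3


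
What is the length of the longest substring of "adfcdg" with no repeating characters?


Input: "adfcdg"
Sliding window (track last position of each char):
  Position 0 ('a'): window [0,0] length 1 -- new best
  Position 1 ('d'): window [0,1] length 2 -- new best
  Position 2 ('f'): window [0,2] length 3 -- new best
  Position 3 ('c'): window [0,3] length 4 -- new best
  Position 4 ('d'): repeat (last at 1), move window start to 2
  Position 4 ('d'): window [2,4] length 3
  Position 5 ('g'): window [2,5] length 4
Longest substring with no repeats: "adfc" with length 4

4


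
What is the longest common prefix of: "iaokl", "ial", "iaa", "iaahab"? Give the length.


Words: iaokl, ial, iaa, iaahab
  Position 0: all 'i' => match
  Position 1: all 'a' => match
  Position 2: ('o', 'l', 'a', 'a') => mismatch, stop
LCP = "ia" (length 2)

2


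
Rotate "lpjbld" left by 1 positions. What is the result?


Input: "lpjbld", rotate left by 1
First 1 characters: "l"
Remaining characters: "pjbld"
Concatenate remaining + first: "pjbld" + "l" = "pjbldl"

pjbldl


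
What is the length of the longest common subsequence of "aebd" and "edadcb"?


LCS of "aebd" and "edadcb"
DP table:
           e    d    a    d    c    b
      0    0    0    0    0    0    0
  a   0    0    0    1    1    1    1
  e   0    1    1    1    1    1    1
  b   0    1    1    1    1    1    2
  d   0    1    2    2    2    2    2
LCS length = dp[4][6] = 2

2


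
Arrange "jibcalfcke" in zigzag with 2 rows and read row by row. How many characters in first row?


Zigzag "jibcalfcke" into 2 rows:
Placing characters:
  'j' => row 0
  'i' => row 1
  'b' => row 0
  'c' => row 1
  'a' => row 0
  'l' => row 1
  'f' => row 0
  'c' => row 1
  'k' => row 0
  'e' => row 1
Rows:
  Row 0: "jbafk"
  Row 1: "iclce"
First row length: 5

5


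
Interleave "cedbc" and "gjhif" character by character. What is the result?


Interleaving "cedbc" and "gjhif":
  Position 0: 'c' from first, 'g' from second => "cg"
  Position 1: 'e' from first, 'j' from second => "ej"
  Position 2: 'd' from first, 'h' from second => "dh"
  Position 3: 'b' from first, 'i' from second => "bi"
  Position 4: 'c' from first, 'f' from second => "cf"
Result: cgejdhbicf

cgejdhbicf


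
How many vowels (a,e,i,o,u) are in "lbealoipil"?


Input: lbealoipil
Checking each character:
  'l' at position 0: consonant
  'b' at position 1: consonant
  'e' at position 2: vowel (running total: 1)
  'a' at position 3: vowel (running total: 2)
  'l' at position 4: consonant
  'o' at position 5: vowel (running total: 3)
  'i' at position 6: vowel (running total: 4)
  'p' at position 7: consonant
  'i' at position 8: vowel (running total: 5)
  'l' at position 9: consonant
Total vowels: 5

5


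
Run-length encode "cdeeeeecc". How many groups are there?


Input: cdeeeeecc
Scanning for consecutive runs:
  Group 1: 'c' x 1 (positions 0-0)
  Group 2: 'd' x 1 (positions 1-1)
  Group 3: 'e' x 5 (positions 2-6)
  Group 4: 'c' x 2 (positions 7-8)
Total groups: 4

4


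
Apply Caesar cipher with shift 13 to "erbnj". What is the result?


Caesar cipher: shift "erbnj" by 13
  'e' (pos 4) + 13 = pos 17 = 'r'
  'r' (pos 17) + 13 = pos 4 = 'e'
  'b' (pos 1) + 13 = pos 14 = 'o'
  'n' (pos 13) + 13 = pos 0 = 'a'
  'j' (pos 9) + 13 = pos 22 = 'w'
Result: reoaw

reoaw


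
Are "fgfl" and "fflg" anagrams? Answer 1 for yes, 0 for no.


Strings: "fgfl", "fflg"
Sorted first:  ffgl
Sorted second: ffgl
Sorted forms match => anagrams

1


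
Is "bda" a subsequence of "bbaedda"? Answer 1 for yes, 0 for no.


Check if "bda" is a subsequence of "bbaedda"
Greedy scan:
  Position 0 ('b'): matches sub[0] = 'b'
  Position 1 ('b'): no match needed
  Position 2 ('a'): no match needed
  Position 3 ('e'): no match needed
  Position 4 ('d'): matches sub[1] = 'd'
  Position 5 ('d'): no match needed
  Position 6 ('a'): matches sub[2] = 'a'
All 3 characters matched => is a subsequence

1


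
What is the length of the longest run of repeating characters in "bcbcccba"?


Input: "bcbcccba"
Scanning for longest run:
  Position 1 ('c'): new char, reset run to 1
  Position 2 ('b'): new char, reset run to 1
  Position 3 ('c'): new char, reset run to 1
  Position 4 ('c'): continues run of 'c', length=2
  Position 5 ('c'): continues run of 'c', length=3
  Position 6 ('b'): new char, reset run to 1
  Position 7 ('a'): new char, reset run to 1
Longest run: 'c' with length 3

3


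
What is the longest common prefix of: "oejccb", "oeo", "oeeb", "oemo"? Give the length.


Words: oejccb, oeo, oeeb, oemo
  Position 0: all 'o' => match
  Position 1: all 'e' => match
  Position 2: ('j', 'o', 'e', 'm') => mismatch, stop
LCP = "oe" (length 2)

2


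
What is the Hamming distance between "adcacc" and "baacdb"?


Comparing "adcacc" and "baacdb" position by position:
  Position 0: 'a' vs 'b' => differ
  Position 1: 'd' vs 'a' => differ
  Position 2: 'c' vs 'a' => differ
  Position 3: 'a' vs 'c' => differ
  Position 4: 'c' vs 'd' => differ
  Position 5: 'c' vs 'b' => differ
Total differences (Hamming distance): 6

6


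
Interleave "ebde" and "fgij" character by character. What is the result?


Interleaving "ebde" and "fgij":
  Position 0: 'e' from first, 'f' from second => "ef"
  Position 1: 'b' from first, 'g' from second => "bg"
  Position 2: 'd' from first, 'i' from second => "di"
  Position 3: 'e' from first, 'j' from second => "ej"
Result: efbgdiej

efbgdiej


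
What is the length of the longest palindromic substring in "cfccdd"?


Input: "cfccdd"
Checking substrings for palindromes:
  [0:3] "cfc" (len 3) => palindrome
  [2:4] "cc" (len 2) => palindrome
  [4:6] "dd" (len 2) => palindrome
Longest palindromic substring: "cfc" with length 3

3


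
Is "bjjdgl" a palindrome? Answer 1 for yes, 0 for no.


Input: bjjdgl
Reversed: lgdjjb
  Compare pos 0 ('b') with pos 5 ('l'): MISMATCH
  Compare pos 1 ('j') with pos 4 ('g'): MISMATCH
  Compare pos 2 ('j') with pos 3 ('d'): MISMATCH
Result: not a palindrome

0


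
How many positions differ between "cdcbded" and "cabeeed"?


Comparing "cdcbded" and "cabeeed" position by position:
  Position 0: 'c' vs 'c' => same
  Position 1: 'd' vs 'a' => DIFFER
  Position 2: 'c' vs 'b' => DIFFER
  Position 3: 'b' vs 'e' => DIFFER
  Position 4: 'd' vs 'e' => DIFFER
  Position 5: 'e' vs 'e' => same
  Position 6: 'd' vs 'd' => same
Positions that differ: 4

4


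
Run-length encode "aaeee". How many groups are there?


Input: aaeee
Scanning for consecutive runs:
  Group 1: 'a' x 2 (positions 0-1)
  Group 2: 'e' x 3 (positions 2-4)
Total groups: 2

2


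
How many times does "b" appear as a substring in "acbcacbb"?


Searching for "b" in "acbcacbb"
Scanning each position:
  Position 0: "a" => no
  Position 1: "c" => no
  Position 2: "b" => MATCH
  Position 3: "c" => no
  Position 4: "a" => no
  Position 5: "c" => no
  Position 6: "b" => MATCH
  Position 7: "b" => MATCH
Total occurrences: 3

3


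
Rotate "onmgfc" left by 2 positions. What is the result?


Input: "onmgfc", rotate left by 2
First 2 characters: "on"
Remaining characters: "mgfc"
Concatenate remaining + first: "mgfc" + "on" = "mgfcon"

mgfcon


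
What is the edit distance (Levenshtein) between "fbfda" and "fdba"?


Computing edit distance: "fbfda" -> "fdba"
DP table:
           f    d    b    a
      0    1    2    3    4
  f   1    0    1    2    3
  b   2    1    1    1    2
  f   3    2    2    2    2
  d   4    3    2    3    3
  a   5    4    3    3    3
Edit distance = dp[5][4] = 3

3


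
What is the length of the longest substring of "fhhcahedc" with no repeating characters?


Input: "fhhcahedc"
Sliding window (track last position of each char):
  Position 0 ('f'): window [0,0] length 1 -- new best
  Position 1 ('h'): window [0,1] length 2 -- new best
  Position 2 ('h'): repeat (last at 1), move window start to 2
  Position 2 ('h'): window [2,2] length 1
  Position 3 ('c'): window [2,3] length 2
  Position 4 ('a'): window [2,4] length 3 -- new best
  Position 5 ('h'): repeat (last at 2), move window start to 3
  Position 5 ('h'): window [3,5] length 3
  Position 6 ('e'): window [3,6] length 4 -- new best
  Position 7 ('d'): window [3,7] length 5 -- new best
  Position 8 ('c'): repeat (last at 3), move window start to 4
  Position 8 ('c'): window [4,8] length 5
Longest substring with no repeats: "cahed" with length 5

5


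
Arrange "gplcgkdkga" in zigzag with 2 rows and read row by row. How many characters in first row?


Zigzag "gplcgkdkga" into 2 rows:
Placing characters:
  'g' => row 0
  'p' => row 1
  'l' => row 0
  'c' => row 1
  'g' => row 0
  'k' => row 1
  'd' => row 0
  'k' => row 1
  'g' => row 0
  'a' => row 1
Rows:
  Row 0: "glgdg"
  Row 1: "pckka"
First row length: 5

5


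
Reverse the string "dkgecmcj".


Input: dkgecmcj
Reading characters right to left:
  Position 7: 'j'
  Position 6: 'c'
  Position 5: 'm'
  Position 4: 'c'
  Position 3: 'e'
  Position 2: 'g'
  Position 1: 'k'
  Position 0: 'd'
Reversed: jcmcegkd

jcmcegkd


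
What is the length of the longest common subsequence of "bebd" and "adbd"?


LCS of "bebd" and "adbd"
DP table:
           a    d    b    d
      0    0    0    0    0
  b   0    0    0    1    1
  e   0    0    0    1    1
  b   0    0    0    1    1
  d   0    0    1    1    2
LCS length = dp[4][4] = 2

2


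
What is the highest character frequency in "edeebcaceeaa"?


Input: edeebcaceeaa
Character counts:
  'a': 3
  'b': 1
  'c': 2
  'd': 1
  'e': 5
Maximum frequency: 5

5


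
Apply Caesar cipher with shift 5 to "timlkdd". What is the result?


Caesar cipher: shift "timlkdd" by 5
  't' (pos 19) + 5 = pos 24 = 'y'
  'i' (pos 8) + 5 = pos 13 = 'n'
  'm' (pos 12) + 5 = pos 17 = 'r'
  'l' (pos 11) + 5 = pos 16 = 'q'
  'k' (pos 10) + 5 = pos 15 = 'p'
  'd' (pos 3) + 5 = pos 8 = 'i'
  'd' (pos 3) + 5 = pos 8 = 'i'
Result: ynrqpii

ynrqpii


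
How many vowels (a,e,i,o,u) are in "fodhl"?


Input: fodhl
Checking each character:
  'f' at position 0: consonant
  'o' at position 1: vowel (running total: 1)
  'd' at position 2: consonant
  'h' at position 3: consonant
  'l' at position 4: consonant
Total vowels: 1

1


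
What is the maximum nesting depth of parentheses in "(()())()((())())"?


Input: "(()())()((())())"
Tracking depth:
  Position 0 '(': depth becomes 1
  Position 1 '(': depth becomes 2
  Position 2 ')': depth becomes 1
  Position 3 '(': depth becomes 2
  Position 4 ')': depth becomes 1
  Position 5 ')': depth becomes 0
  Position 6 '(': depth becomes 1
  Position 7 ')': depth becomes 0
  Position 8 '(': depth becomes 1
  Position 9 '(': depth becomes 2
  Position 10 '(': depth becomes 3
  Position 11 ')': depth becomes 2
  Position 12 ')': depth becomes 1
  Position 13 '(': depth becomes 2
  Position 14 ')': depth becomes 1
  Position 15 ')': depth becomes 0
Maximum depth reached: 3

3


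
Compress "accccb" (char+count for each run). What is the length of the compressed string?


Input: accccb
Runs:
  'a' x 1 => "a1"
  'c' x 4 => "c4"
  'b' x 1 => "b1"
Compressed: "a1c4b1"
Compressed length: 6

6


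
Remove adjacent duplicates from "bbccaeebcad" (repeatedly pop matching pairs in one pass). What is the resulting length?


Input: bbccaeebcad
Stack-based adjacent duplicate removal:
  Read 'b': push. Stack: b
  Read 'b': matches stack top 'b' => pop. Stack: (empty)
  Read 'c': push. Stack: c
  Read 'c': matches stack top 'c' => pop. Stack: (empty)
  Read 'a': push. Stack: a
  Read 'e': push. Stack: ae
  Read 'e': matches stack top 'e' => pop. Stack: a
  Read 'b': push. Stack: ab
  Read 'c': push. Stack: abc
  Read 'a': push. Stack: abca
  Read 'd': push. Stack: abcad
Final stack: "abcad" (length 5)

5


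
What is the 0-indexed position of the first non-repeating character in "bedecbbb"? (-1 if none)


Input: bedecbbb
Character frequencies:
  'b': 4
  'c': 1
  'd': 1
  'e': 2
Scanning left to right for freq == 1:
  Position 0 ('b'): freq=4, skip
  Position 1 ('e'): freq=2, skip
  Position 2 ('d'): unique! => answer = 2

2


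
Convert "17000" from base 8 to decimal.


Input: "17000" in base 8
Positional expansion:
  Digit '1' (value 1) x 8^4 = 4096
  Digit '7' (value 7) x 8^3 = 3584
  Digit '0' (value 0) x 8^2 = 0
  Digit '0' (value 0) x 8^1 = 0
  Digit '0' (value 0) x 8^0 = 0
Sum = 7680

7680


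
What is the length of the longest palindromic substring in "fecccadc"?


Input: "fecccadc"
Checking substrings for palindromes:
  [2:5] "ccc" (len 3) => palindrome
  [2:4] "cc" (len 2) => palindrome
  [3:5] "cc" (len 2) => palindrome
Longest palindromic substring: "ccc" with length 3

3


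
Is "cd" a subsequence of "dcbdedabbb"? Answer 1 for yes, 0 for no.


Check if "cd" is a subsequence of "dcbdedabbb"
Greedy scan:
  Position 0 ('d'): no match needed
  Position 1 ('c'): matches sub[0] = 'c'
  Position 2 ('b'): no match needed
  Position 3 ('d'): matches sub[1] = 'd'
  Position 4 ('e'): no match needed
  Position 5 ('d'): no match needed
  Position 6 ('a'): no match needed
  Position 7 ('b'): no match needed
  Position 8 ('b'): no match needed
  Position 9 ('b'): no match needed
All 2 characters matched => is a subsequence

1


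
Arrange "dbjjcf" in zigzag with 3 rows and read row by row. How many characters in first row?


Zigzag "dbjjcf" into 3 rows:
Placing characters:
  'd' => row 0
  'b' => row 1
  'j' => row 2
  'j' => row 1
  'c' => row 0
  'f' => row 1
Rows:
  Row 0: "dc"
  Row 1: "bjf"
  Row 2: "j"
First row length: 2

2


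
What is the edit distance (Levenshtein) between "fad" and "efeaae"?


Computing edit distance: "fad" -> "efeaae"
DP table:
           e    f    e    a    a    e
      0    1    2    3    4    5    6
  f   1    1    1    2    3    4    5
  a   2    2    2    2    2    3    4
  d   3    3    3    3    3    3    4
Edit distance = dp[3][6] = 4

4


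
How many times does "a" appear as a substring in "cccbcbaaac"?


Searching for "a" in "cccbcbaaac"
Scanning each position:
  Position 0: "c" => no
  Position 1: "c" => no
  Position 2: "c" => no
  Position 3: "b" => no
  Position 4: "c" => no
  Position 5: "b" => no
  Position 6: "a" => MATCH
  Position 7: "a" => MATCH
  Position 8: "a" => MATCH
  Position 9: "c" => no
Total occurrences: 3

3


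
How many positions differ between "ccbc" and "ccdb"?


Comparing "ccbc" and "ccdb" position by position:
  Position 0: 'c' vs 'c' => same
  Position 1: 'c' vs 'c' => same
  Position 2: 'b' vs 'd' => DIFFER
  Position 3: 'c' vs 'b' => DIFFER
Positions that differ: 2

2


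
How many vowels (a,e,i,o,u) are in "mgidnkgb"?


Input: mgidnkgb
Checking each character:
  'm' at position 0: consonant
  'g' at position 1: consonant
  'i' at position 2: vowel (running total: 1)
  'd' at position 3: consonant
  'n' at position 4: consonant
  'k' at position 5: consonant
  'g' at position 6: consonant
  'b' at position 7: consonant
Total vowels: 1

1


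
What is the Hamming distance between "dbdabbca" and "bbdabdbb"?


Comparing "dbdabbca" and "bbdabdbb" position by position:
  Position 0: 'd' vs 'b' => differ
  Position 1: 'b' vs 'b' => same
  Position 2: 'd' vs 'd' => same
  Position 3: 'a' vs 'a' => same
  Position 4: 'b' vs 'b' => same
  Position 5: 'b' vs 'd' => differ
  Position 6: 'c' vs 'b' => differ
  Position 7: 'a' vs 'b' => differ
Total differences (Hamming distance): 4

4


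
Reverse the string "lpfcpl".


Input: lpfcpl
Reading characters right to left:
  Position 5: 'l'
  Position 4: 'p'
  Position 3: 'c'
  Position 2: 'f'
  Position 1: 'p'
  Position 0: 'l'
Reversed: lpcfpl

lpcfpl


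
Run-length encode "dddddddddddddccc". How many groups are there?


Input: dddddddddddddccc
Scanning for consecutive runs:
  Group 1: 'd' x 13 (positions 0-12)
  Group 2: 'c' x 3 (positions 13-15)
Total groups: 2

2


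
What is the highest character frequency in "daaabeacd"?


Input: daaabeacd
Character counts:
  'a': 4
  'b': 1
  'c': 1
  'd': 2
  'e': 1
Maximum frequency: 4

4


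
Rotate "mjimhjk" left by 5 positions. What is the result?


Input: "mjimhjk", rotate left by 5
First 5 characters: "mjimh"
Remaining characters: "jk"
Concatenate remaining + first: "jk" + "mjimh" = "jkmjimh"

jkmjimh


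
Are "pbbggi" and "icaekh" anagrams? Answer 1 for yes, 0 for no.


Strings: "pbbggi", "icaekh"
Sorted first:  bbggip
Sorted second: acehik
Differ at position 0: 'b' vs 'a' => not anagrams

0


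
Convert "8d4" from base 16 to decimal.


Input: "8d4" in base 16
Positional expansion:
  Digit '8' (value 8) x 16^2 = 2048
  Digit 'd' (value 13) x 16^1 = 208
  Digit '4' (value 4) x 16^0 = 4
Sum = 2260

2260


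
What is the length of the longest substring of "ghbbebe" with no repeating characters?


Input: "ghbbebe"
Sliding window (track last position of each char):
  Position 0 ('g'): window [0,0] length 1 -- new best
  Position 1 ('h'): window [0,1] length 2 -- new best
  Position 2 ('b'): window [0,2] length 3 -- new best
  Position 3 ('b'): repeat (last at 2), move window start to 3
  Position 3 ('b'): window [3,3] length 1
  Position 4 ('e'): window [3,4] length 2
  Position 5 ('b'): repeat (last at 3), move window start to 4
  Position 5 ('b'): window [4,5] length 2
  Position 6 ('e'): repeat (last at 4), move window start to 5
  Position 6 ('e'): window [5,6] length 2
Longest substring with no repeats: "ghb" with length 3

3


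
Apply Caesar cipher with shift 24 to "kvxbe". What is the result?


Caesar cipher: shift "kvxbe" by 24
  'k' (pos 10) + 24 = pos 8 = 'i'
  'v' (pos 21) + 24 = pos 19 = 't'
  'x' (pos 23) + 24 = pos 21 = 'v'
  'b' (pos 1) + 24 = pos 25 = 'z'
  'e' (pos 4) + 24 = pos 2 = 'c'
Result: itvzc

itvzc


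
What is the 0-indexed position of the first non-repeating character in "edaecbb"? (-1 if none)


Input: edaecbb
Character frequencies:
  'a': 1
  'b': 2
  'c': 1
  'd': 1
  'e': 2
Scanning left to right for freq == 1:
  Position 0 ('e'): freq=2, skip
  Position 1 ('d'): unique! => answer = 1

1


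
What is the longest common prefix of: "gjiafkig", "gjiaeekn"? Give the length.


Words: gjiafkig, gjiaeekn
  Position 0: all 'g' => match
  Position 1: all 'j' => match
  Position 2: all 'i' => match
  Position 3: all 'a' => match
  Position 4: ('f', 'e') => mismatch, stop
LCP = "gjia" (length 4)

4


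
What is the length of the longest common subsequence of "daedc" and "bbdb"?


LCS of "daedc" and "bbdb"
DP table:
           b    b    d    b
      0    0    0    0    0
  d   0    0    0    1    1
  a   0    0    0    1    1
  e   0    0    0    1    1
  d   0    0    0    1    1
  c   0    0    0    1    1
LCS length = dp[5][4] = 1

1


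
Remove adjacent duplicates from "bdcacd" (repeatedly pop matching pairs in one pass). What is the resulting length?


Input: bdcacd
Stack-based adjacent duplicate removal:
  Read 'b': push. Stack: b
  Read 'd': push. Stack: bd
  Read 'c': push. Stack: bdc
  Read 'a': push. Stack: bdca
  Read 'c': push. Stack: bdcac
  Read 'd': push. Stack: bdcacd
Final stack: "bdcacd" (length 6)

6


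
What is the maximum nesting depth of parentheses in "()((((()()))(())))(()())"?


Input: "()((((()()))(())))(()())"
Tracking depth:
  Position 0 '(': depth becomes 1
  Position 1 ')': depth becomes 0
  Position 2 '(': depth becomes 1
  Position 3 '(': depth becomes 2
  Position 4 '(': depth becomes 3
  Position 5 '(': depth becomes 4
  Position 6 '(': depth becomes 5
  Position 7 ')': depth becomes 4
  Position 8 '(': depth becomes 5
  Position 9 ')': depth becomes 4
  Position 10 ')': depth becomes 3
  Position 11 ')': depth becomes 2
  Position 12 '(': depth becomes 3
  Position 13 '(': depth becomes 4
  Position 14 ')': depth becomes 3
  Position 15 ')': depth becomes 2
  Position 16 ')': depth becomes 1
  Position 17 ')': depth becomes 0
  Position 18 '(': depth becomes 1
  Position 19 '(': depth becomes 2
  Position 20 ')': depth becomes 1
  Position 21 '(': depth becomes 2
  Position 22 ')': depth becomes 1
  Position 23 ')': depth becomes 0
Maximum depth reached: 5

5


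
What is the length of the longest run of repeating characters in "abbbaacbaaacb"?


Input: "abbbaacbaaacb"
Scanning for longest run:
  Position 1 ('b'): new char, reset run to 1
  Position 2 ('b'): continues run of 'b', length=2
  Position 3 ('b'): continues run of 'b', length=3
  Position 4 ('a'): new char, reset run to 1
  Position 5 ('a'): continues run of 'a', length=2
  Position 6 ('c'): new char, reset run to 1
  Position 7 ('b'): new char, reset run to 1
  Position 8 ('a'): new char, reset run to 1
  Position 9 ('a'): continues run of 'a', length=2
  Position 10 ('a'): continues run of 'a', length=3
  Position 11 ('c'): new char, reset run to 1
  Position 12 ('b'): new char, reset run to 1
Longest run: 'b' with length 3

3


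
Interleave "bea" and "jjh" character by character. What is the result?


Interleaving "bea" and "jjh":
  Position 0: 'b' from first, 'j' from second => "bj"
  Position 1: 'e' from first, 'j' from second => "ej"
  Position 2: 'a' from first, 'h' from second => "ah"
Result: bjejah

bjejah


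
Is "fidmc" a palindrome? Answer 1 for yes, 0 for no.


Input: fidmc
Reversed: cmdif
  Compare pos 0 ('f') with pos 4 ('c'): MISMATCH
  Compare pos 1 ('i') with pos 3 ('m'): MISMATCH
Result: not a palindrome

0


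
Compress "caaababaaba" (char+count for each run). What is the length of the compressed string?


Input: caaababaaba
Runs:
  'c' x 1 => "c1"
  'a' x 3 => "a3"
  'b' x 1 => "b1"
  'a' x 1 => "a1"
  'b' x 1 => "b1"
  'a' x 2 => "a2"
  'b' x 1 => "b1"
  'a' x 1 => "a1"
Compressed: "c1a3b1a1b1a2b1a1"
Compressed length: 16

16


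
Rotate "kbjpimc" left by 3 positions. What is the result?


Input: "kbjpimc", rotate left by 3
First 3 characters: "kbj"
Remaining characters: "pimc"
Concatenate remaining + first: "pimc" + "kbj" = "pimckbj"

pimckbj


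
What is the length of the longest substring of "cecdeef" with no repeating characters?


Input: "cecdeef"
Sliding window (track last position of each char):
  Position 0 ('c'): window [0,0] length 1 -- new best
  Position 1 ('e'): window [0,1] length 2 -- new best
  Position 2 ('c'): repeat (last at 0), move window start to 1
  Position 2 ('c'): window [1,2] length 2
  Position 3 ('d'): window [1,3] length 3 -- new best
  Position 4 ('e'): repeat (last at 1), move window start to 2
  Position 4 ('e'): window [2,4] length 3
  Position 5 ('e'): repeat (last at 4), move window start to 5
  Position 5 ('e'): window [5,5] length 1
  Position 6 ('f'): window [5,6] length 2
Longest substring with no repeats: "ecd" with length 3

3


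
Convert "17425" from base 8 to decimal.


Input: "17425" in base 8
Positional expansion:
  Digit '1' (value 1) x 8^4 = 4096
  Digit '7' (value 7) x 8^3 = 3584
  Digit '4' (value 4) x 8^2 = 256
  Digit '2' (value 2) x 8^1 = 16
  Digit '5' (value 5) x 8^0 = 5
Sum = 7957

7957


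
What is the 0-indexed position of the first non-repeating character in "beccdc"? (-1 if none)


Input: beccdc
Character frequencies:
  'b': 1
  'c': 3
  'd': 1
  'e': 1
Scanning left to right for freq == 1:
  Position 0 ('b'): unique! => answer = 0

0


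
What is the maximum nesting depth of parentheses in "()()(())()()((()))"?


Input: "()()(())()()((()))"
Tracking depth:
  Position 0 '(': depth becomes 1
  Position 1 ')': depth becomes 0
  Position 2 '(': depth becomes 1
  Position 3 ')': depth becomes 0
  Position 4 '(': depth becomes 1
  Position 5 '(': depth becomes 2
  Position 6 ')': depth becomes 1
  Position 7 ')': depth becomes 0
  Position 8 '(': depth becomes 1
  Position 9 ')': depth becomes 0
  Position 10 '(': depth becomes 1
  Position 11 ')': depth becomes 0
  Position 12 '(': depth becomes 1
  Position 13 '(': depth becomes 2
  Position 14 '(': depth becomes 3
  Position 15 ')': depth becomes 2
  Position 16 ')': depth becomes 1
  Position 17 ')': depth becomes 0
Maximum depth reached: 3

3


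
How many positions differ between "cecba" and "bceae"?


Comparing "cecba" and "bceae" position by position:
  Position 0: 'c' vs 'b' => DIFFER
  Position 1: 'e' vs 'c' => DIFFER
  Position 2: 'c' vs 'e' => DIFFER
  Position 3: 'b' vs 'a' => DIFFER
  Position 4: 'a' vs 'e' => DIFFER
Positions that differ: 5

5


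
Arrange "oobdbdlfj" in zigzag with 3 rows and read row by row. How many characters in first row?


Zigzag "oobdbdlfj" into 3 rows:
Placing characters:
  'o' => row 0
  'o' => row 1
  'b' => row 2
  'd' => row 1
  'b' => row 0
  'd' => row 1
  'l' => row 2
  'f' => row 1
  'j' => row 0
Rows:
  Row 0: "obj"
  Row 1: "oddf"
  Row 2: "bl"
First row length: 3

3


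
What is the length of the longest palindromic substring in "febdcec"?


Input: "febdcec"
Checking substrings for palindromes:
  [4:7] "cec" (len 3) => palindrome
Longest palindromic substring: "cec" with length 3

3
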